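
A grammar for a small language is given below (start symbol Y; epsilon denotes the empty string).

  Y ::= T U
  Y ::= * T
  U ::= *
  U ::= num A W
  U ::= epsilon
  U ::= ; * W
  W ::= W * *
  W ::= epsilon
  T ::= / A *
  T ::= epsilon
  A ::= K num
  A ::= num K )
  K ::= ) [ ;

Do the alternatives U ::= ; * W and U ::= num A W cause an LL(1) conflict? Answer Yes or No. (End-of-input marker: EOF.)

FIRST(; * W) = { ; } and FIRST(num A W) = { num }.
The FIRST sets are disjoint and neither alternative is nullable — no conflict.

No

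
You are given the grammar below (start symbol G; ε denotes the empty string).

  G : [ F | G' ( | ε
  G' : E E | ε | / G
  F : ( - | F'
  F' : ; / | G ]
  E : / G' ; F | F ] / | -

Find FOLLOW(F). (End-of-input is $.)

{ $, (, -, /, ;, [, ] }

In G : [ F: F is at the end, add FOLLOW(G) = { $, (, ;, ] }.
In E : / G' ; F: F is at the end, add FOLLOW(E) = { (, -, /, ;, [, ] }.
In E : F ] /: add FIRST(] /) = { ] }.
Union: FOLLOW(F) = { $, (, -, /, ;, [, ] }.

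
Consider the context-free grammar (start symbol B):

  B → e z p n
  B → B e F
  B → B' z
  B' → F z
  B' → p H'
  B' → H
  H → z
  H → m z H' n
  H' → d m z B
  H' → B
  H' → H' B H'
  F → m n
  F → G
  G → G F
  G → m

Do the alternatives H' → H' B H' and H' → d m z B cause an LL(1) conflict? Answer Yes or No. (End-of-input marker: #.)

Yes

FIRST(H' B H') = { d, e, m, p, z } and FIRST(d m z B) = { d }.
Both contain d, so the two alternatives are not disjoint — LL(1) conflict.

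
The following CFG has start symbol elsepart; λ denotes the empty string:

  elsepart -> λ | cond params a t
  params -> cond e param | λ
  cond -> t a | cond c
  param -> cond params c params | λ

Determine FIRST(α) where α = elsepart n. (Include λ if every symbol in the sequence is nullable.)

{ n, t }

Add FIRST(elsepart)\{λ} = { t }; elsepart is nullable, continue.
n is a terminal; add {n} and stop.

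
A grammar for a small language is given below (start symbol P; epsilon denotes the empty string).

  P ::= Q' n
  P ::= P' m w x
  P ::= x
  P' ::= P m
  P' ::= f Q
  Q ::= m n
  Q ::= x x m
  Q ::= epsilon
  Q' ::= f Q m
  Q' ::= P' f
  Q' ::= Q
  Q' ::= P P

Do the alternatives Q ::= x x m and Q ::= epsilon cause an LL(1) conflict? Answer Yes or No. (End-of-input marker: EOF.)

No

FIRST(x x m) = { x } and FIRST(epsilon) = { epsilon }.
The second is nullable but FOLLOW(Q) = { f, m, n } is disjoint from FIRST of the first.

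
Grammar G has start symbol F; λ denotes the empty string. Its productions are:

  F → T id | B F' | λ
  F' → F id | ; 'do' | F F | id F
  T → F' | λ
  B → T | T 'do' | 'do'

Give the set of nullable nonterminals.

{ B, F, F', T }

Directly nullable (have an λ-production): F, T.
B → T with every symbol nullable, so B is nullable.
F' → F F with every symbol nullable, so F' is nullable.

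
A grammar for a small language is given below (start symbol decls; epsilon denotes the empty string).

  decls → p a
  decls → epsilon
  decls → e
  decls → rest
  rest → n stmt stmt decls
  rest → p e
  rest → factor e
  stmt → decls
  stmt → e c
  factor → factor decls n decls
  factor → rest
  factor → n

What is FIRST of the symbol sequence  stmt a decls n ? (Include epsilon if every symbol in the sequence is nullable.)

Add FIRST(stmt)\{epsilon} = { e, n, p }; stmt is nullable, continue.
a is a terminal; add {a} and stop.

{ a, e, n, p }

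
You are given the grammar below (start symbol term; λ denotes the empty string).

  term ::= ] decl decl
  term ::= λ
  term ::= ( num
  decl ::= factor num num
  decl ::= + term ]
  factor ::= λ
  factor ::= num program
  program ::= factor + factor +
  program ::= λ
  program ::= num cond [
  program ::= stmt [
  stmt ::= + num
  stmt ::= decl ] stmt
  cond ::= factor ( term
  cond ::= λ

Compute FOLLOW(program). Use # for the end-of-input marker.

In factor ::= num program: program is at the end, add FOLLOW(factor) = { (, +, num }.
Union: FOLLOW(program) = { (, +, num }.

{ (, +, num }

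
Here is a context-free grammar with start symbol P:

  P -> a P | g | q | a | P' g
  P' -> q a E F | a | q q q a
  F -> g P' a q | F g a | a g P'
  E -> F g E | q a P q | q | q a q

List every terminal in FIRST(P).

{ a, g, q }

P -> a P contributes {a}.
P -> g contributes {g}.
P -> q contributes {q}.
P -> a contributes {a}.
From P -> P' g: add FIRST(P') = { a, q }.
Union: FIRST(P) = { a, g, q }.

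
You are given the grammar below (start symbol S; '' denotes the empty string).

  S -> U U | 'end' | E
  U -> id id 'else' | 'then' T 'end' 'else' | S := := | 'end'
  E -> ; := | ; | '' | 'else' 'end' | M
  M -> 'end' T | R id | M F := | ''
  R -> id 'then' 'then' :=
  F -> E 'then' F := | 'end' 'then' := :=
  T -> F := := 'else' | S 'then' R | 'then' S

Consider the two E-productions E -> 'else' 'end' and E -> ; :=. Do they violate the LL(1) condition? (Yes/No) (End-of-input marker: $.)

No

FIRST('else' 'end') = { 'else' } and FIRST(; :=) = { ; }.
The FIRST sets are disjoint and neither alternative is nullable — no conflict.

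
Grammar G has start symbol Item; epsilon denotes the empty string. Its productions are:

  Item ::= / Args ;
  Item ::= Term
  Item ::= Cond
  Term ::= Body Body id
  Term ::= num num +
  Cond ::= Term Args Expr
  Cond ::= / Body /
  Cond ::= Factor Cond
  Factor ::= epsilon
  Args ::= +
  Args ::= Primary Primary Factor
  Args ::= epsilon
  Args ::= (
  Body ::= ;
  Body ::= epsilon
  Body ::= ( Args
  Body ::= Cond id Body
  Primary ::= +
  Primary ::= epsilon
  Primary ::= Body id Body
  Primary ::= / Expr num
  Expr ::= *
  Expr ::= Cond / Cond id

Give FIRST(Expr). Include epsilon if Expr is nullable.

{ (, *, /, ;, id, num }

Expr ::= * contributes {*}.
From Expr ::= Cond / Cond id: add FIRST(Cond) = { (, /, ;, id, num }.
Union: FIRST(Expr) = { (, *, /, ;, id, num }.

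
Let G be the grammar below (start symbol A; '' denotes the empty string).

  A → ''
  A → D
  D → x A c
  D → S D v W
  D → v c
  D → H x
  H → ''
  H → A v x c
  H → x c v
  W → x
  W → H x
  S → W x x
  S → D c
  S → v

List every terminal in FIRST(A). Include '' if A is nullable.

A → '' contributes ''.
From A → D: add FIRST(D) = { v, x }.
Union: FIRST(A) = { v, x, '' }.

{ v, x, '' }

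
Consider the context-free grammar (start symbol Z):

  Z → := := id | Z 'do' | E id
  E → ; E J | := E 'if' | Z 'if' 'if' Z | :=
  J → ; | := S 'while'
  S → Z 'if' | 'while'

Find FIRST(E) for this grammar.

E → ; E J contributes {;}.
E → := E 'if' contributes {:=}.
From E → Z 'if' 'if' Z: add FIRST(Z) = { :=, ; }.
E → := contributes {:=}.
Union: FIRST(E) = { :=, ; }.

{ :=, ; }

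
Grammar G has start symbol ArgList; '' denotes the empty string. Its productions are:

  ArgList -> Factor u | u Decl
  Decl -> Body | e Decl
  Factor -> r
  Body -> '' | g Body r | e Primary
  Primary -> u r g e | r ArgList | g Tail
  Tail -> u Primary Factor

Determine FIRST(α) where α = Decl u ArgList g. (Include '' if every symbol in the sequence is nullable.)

{ e, g, u }

Add FIRST(Decl)\{''} = { e, g }; Decl is nullable, continue.
u is a terminal; add {u} and stop.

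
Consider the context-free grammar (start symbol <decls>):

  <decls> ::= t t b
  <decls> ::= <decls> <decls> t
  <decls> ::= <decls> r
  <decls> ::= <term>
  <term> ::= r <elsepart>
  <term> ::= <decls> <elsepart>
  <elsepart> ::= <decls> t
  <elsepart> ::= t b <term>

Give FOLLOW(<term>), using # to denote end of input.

In <decls> ::= <term>: <term> is at the end, add FOLLOW(<decls>) = { #, r, t }.
In <elsepart> ::= t b <term>: <term> is at the end, add FOLLOW(<elsepart>) = { #, r, t }.
Union: FOLLOW(<term>) = { #, r, t }.

{ #, r, t }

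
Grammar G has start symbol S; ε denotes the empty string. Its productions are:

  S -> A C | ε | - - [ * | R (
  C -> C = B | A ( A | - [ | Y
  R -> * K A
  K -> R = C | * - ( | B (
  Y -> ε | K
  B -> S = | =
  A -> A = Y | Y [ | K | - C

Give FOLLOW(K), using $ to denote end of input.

In R -> * K A: add FIRST(A) = { *, -, =, [ }.
In Y -> K: K is at the end, add FOLLOW(Y) = { $, (, *, -, =, [ }.
In A -> K: K is at the end, add FOLLOW(A) = { $, (, *, -, =, [ }.
Union: FOLLOW(K) = { $, (, *, -, =, [ }.

{ $, (, *, -, =, [ }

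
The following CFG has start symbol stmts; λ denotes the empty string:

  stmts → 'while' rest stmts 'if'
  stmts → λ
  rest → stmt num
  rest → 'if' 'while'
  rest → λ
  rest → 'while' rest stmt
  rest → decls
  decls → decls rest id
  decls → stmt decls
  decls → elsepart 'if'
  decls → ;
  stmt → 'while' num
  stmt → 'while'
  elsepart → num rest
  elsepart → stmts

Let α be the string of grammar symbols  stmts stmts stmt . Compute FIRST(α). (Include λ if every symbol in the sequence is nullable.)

Add FIRST(stmts)\{λ} = { 'while' }; stmts is nullable, continue.
Add FIRST(stmts)\{λ} = { 'while' }; stmts is nullable, continue.
Add FIRST(stmt) = { 'while' }; stmt is not nullable, stop.

{ 'while' }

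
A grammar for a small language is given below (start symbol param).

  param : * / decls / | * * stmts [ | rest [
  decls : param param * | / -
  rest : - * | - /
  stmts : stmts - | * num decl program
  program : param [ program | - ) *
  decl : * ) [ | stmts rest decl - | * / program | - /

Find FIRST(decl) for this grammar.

decl : * ) [ contributes {*}.
From decl : stmts rest decl -: add FIRST(stmts) = { * }.
decl : * / program contributes {*}.
decl : - / contributes {-}.
Union: FIRST(decl) = { *, - }.

{ *, - }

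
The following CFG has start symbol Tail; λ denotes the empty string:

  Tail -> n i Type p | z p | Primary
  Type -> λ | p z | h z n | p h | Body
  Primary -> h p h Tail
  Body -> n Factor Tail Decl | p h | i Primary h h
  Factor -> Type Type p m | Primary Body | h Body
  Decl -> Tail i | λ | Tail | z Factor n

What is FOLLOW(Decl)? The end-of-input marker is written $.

{ h, i, n, p, z }

In Body -> n Factor Tail Decl: Decl is at the end, add FOLLOW(Body) = { h, i, n, p, z }.
Union: FOLLOW(Decl) = { h, i, n, p, z }.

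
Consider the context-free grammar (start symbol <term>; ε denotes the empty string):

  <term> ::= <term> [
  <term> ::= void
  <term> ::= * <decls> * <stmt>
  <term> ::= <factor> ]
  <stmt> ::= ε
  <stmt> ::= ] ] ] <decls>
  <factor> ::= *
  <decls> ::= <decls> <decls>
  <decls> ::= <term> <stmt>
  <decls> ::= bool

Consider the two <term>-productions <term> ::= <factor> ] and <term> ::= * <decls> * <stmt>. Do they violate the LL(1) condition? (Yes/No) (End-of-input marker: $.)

Yes

FIRST(<factor> ]) = { * } and FIRST(* <decls> * <stmt>) = { * }.
Both contain *, so the two alternatives are not disjoint — LL(1) conflict.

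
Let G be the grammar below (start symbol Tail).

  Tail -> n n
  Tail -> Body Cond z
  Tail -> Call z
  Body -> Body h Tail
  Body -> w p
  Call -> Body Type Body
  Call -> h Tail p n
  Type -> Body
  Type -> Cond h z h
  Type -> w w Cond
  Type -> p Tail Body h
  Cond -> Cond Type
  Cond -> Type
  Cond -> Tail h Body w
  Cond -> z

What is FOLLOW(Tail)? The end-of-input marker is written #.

Tail is the start symbol, so # ∈ FOLLOW(Tail).
In Body -> Body h Tail: Tail is at the end, add FOLLOW(Body) = { h, n, p, w, z }.
In Call -> h Tail p n: add FIRST(p n) = { p }.
In Type -> p Tail Body h: add FIRST(Body h) = { w }.
In Cond -> Tail h Body w: add FIRST(h Body w) = { h }.
Union: FOLLOW(Tail) = { #, h, n, p, w, z }.

{ #, h, n, p, w, z }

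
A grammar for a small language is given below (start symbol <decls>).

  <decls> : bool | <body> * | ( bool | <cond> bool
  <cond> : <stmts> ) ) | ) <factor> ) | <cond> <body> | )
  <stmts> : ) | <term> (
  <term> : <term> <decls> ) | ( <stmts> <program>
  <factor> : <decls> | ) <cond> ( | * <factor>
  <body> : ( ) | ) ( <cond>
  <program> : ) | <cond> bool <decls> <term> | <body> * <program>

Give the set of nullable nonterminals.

{ } (none)

No nonterminal has an empty production or an RHS whose symbols are all nullable.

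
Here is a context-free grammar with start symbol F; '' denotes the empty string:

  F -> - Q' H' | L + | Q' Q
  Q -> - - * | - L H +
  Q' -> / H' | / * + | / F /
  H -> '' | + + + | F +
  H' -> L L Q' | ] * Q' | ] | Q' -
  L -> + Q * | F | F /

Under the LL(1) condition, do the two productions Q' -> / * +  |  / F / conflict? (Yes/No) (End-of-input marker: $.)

Yes

FIRST(/ * +) = { / } and FIRST(/ F /) = { / }.
Both contain /, so the two alternatives are not disjoint — LL(1) conflict.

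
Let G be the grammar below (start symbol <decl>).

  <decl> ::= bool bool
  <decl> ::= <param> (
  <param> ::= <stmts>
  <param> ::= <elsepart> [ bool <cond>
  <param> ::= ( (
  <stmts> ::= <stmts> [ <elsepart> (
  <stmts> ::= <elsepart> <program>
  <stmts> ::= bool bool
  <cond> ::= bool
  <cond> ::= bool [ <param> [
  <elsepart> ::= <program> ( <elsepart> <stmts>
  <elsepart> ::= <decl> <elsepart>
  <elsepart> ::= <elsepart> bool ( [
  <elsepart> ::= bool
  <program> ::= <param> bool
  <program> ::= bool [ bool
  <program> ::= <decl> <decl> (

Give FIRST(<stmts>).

From <stmts> ::= <stmts> [ <elsepart> (: add FIRST(<stmts>) = { (, bool }.
From <stmts> ::= <elsepart> <program>: add FIRST(<elsepart>) = { (, bool }.
<stmts> ::= bool bool contributes {bool}.
Union: FIRST(<stmts>) = { (, bool }.

{ (, bool }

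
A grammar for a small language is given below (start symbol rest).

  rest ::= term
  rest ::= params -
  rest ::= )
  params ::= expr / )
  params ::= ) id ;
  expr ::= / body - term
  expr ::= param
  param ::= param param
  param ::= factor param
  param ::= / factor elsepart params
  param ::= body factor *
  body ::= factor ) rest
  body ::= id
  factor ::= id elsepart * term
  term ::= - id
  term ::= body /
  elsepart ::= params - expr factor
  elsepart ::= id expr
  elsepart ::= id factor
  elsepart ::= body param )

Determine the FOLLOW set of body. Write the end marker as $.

In expr ::= / body - term: add FIRST(- term) = { - }.
In param ::= body factor *: add FIRST(factor *) = { id }.
In term ::= body /: add FIRST(/) = { / }.
In elsepart ::= body param ): add FIRST(param )) = { /, id }.
Union: FOLLOW(body) = { -, /, id }.

{ -, /, id }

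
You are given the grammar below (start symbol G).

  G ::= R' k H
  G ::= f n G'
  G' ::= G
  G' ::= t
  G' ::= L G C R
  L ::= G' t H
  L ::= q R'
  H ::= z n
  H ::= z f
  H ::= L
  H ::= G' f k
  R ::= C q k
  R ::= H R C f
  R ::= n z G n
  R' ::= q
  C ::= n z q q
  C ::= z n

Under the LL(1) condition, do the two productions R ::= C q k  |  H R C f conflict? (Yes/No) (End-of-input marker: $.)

Yes

FIRST(C q k) = { n, z } and FIRST(H R C f) = { f, q, t, z }.
Both contain z, so the two alternatives are not disjoint — LL(1) conflict.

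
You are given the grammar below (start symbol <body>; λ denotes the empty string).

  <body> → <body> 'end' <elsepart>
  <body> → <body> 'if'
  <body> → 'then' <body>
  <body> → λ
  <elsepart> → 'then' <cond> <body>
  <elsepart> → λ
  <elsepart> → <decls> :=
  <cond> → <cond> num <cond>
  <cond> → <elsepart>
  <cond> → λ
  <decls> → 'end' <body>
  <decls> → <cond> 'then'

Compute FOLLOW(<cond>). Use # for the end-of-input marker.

{ #, 'end', 'if', 'then', :=, num }

In <elsepart> → 'then' <cond> <body>: add FIRST(<body>)\{λ} = { 'end', 'if', 'then' }.
  Since <body> is nullable, also add FOLLOW(<elsepart>) = { #, 'end', 'if', 'then', :=, num }.
In <cond> → <cond> num <cond>: add FIRST(num <cond>) = { num }.
In <cond> → <cond> num <cond>: <cond> is at the end, add FOLLOW(<cond>) = { #, 'end', 'if', 'then', :=, num }.
In <decls> → <cond> 'then': add FIRST('then') = { 'then' }.
Union: FOLLOW(<cond>) = { #, 'end', 'if', 'then', :=, num }.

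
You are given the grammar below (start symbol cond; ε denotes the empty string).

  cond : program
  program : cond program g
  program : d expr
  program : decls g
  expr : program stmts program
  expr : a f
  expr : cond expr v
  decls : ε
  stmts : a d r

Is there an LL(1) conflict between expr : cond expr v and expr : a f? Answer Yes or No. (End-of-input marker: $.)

No

FIRST(cond expr v) = { d, g } and FIRST(a f) = { a }.
The FIRST sets are disjoint and neither alternative is nullable — no conflict.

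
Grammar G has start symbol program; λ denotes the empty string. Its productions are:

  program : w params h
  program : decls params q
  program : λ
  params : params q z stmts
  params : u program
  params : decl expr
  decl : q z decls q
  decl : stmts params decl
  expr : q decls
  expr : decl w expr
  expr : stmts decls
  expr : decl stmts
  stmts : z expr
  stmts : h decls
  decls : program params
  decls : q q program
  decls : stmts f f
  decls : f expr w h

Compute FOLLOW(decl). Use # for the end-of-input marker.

{ h, q, w, z }

In params : decl expr: add FIRST(expr) = { h, q, z }.
In decl : stmts params decl: decl is at the end, add FOLLOW(decl) = { h, q, w, z }.
In expr : decl w expr: add FIRST(w expr) = { w }.
In expr : decl stmts: add FIRST(stmts) = { h, z }.
Union: FOLLOW(decl) = { h, q, w, z }.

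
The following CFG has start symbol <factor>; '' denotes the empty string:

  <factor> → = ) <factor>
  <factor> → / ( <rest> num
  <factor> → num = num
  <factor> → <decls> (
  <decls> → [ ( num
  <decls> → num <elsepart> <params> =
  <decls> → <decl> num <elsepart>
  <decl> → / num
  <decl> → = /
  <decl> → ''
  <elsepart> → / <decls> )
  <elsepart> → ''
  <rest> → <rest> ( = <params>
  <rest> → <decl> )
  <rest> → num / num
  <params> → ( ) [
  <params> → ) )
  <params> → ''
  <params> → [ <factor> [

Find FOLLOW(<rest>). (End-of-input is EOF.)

In <factor> → / ( <rest> num: add FIRST(num) = { num }.
In <rest> → <rest> ( = <params>: add FIRST(( = <params>) = { ( }.
Union: FOLLOW(<rest>) = { (, num }.

{ (, num }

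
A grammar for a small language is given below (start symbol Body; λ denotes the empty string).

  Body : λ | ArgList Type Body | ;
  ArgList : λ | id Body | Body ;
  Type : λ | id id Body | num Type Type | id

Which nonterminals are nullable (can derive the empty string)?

{ ArgList, Body, Type }

Directly nullable (have an λ-production): Body, ArgList, Type.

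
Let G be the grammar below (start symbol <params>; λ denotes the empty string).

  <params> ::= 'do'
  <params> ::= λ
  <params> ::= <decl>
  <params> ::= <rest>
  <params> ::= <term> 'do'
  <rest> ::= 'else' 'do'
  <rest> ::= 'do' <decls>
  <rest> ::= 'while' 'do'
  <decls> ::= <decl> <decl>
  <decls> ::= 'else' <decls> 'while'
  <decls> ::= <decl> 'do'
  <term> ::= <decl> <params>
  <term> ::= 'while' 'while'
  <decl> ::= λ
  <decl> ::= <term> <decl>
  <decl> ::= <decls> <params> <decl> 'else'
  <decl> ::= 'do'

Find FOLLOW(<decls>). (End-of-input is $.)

In <rest> ::= 'do' <decls>: <decls> is at the end, add FOLLOW(<rest>) = { $, 'do', 'else', 'while' }.
In <decls> ::= 'else' <decls> 'while': add FIRST('while') = { 'while' }.
In <decl> ::= <decls> <params> <decl> 'else': add FIRST(<params> <decl> 'else') = { 'do', 'else', 'while' }.
Union: FOLLOW(<decls>) = { $, 'do', 'else', 'while' }.

{ $, 'do', 'else', 'while' }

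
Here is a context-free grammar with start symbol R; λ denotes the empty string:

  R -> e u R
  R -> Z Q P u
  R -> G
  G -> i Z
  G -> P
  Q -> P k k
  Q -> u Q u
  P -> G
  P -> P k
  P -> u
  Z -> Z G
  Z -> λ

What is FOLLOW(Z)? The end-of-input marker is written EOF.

{ EOF, i, k, u }

In R -> Z Q P u: add FIRST(Q P u) = { i, u }.
In G -> i Z: Z is at the end, add FOLLOW(G) = { EOF, i, k, u }.
In Z -> Z G: add FIRST(G) = { i, u }.
Union: FOLLOW(Z) = { EOF, i, k, u }.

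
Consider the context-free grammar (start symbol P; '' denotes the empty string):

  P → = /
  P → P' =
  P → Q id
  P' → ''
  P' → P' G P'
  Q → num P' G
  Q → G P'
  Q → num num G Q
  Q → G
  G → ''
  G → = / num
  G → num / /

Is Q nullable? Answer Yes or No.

Q → G P' and each of G, P' is nullable, so Q ⇒* ''.

Yes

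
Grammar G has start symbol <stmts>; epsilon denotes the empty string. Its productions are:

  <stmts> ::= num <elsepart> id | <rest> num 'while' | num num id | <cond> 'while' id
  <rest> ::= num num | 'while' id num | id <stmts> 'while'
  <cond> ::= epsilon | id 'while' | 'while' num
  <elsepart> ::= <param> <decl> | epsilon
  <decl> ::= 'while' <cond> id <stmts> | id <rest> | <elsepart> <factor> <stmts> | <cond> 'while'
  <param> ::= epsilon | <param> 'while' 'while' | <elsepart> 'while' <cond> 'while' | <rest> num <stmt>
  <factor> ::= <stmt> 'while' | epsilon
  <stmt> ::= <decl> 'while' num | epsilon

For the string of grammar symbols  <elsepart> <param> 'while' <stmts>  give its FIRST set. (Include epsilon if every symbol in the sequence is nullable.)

Add FIRST(<elsepart>)\{epsilon} = { 'while', id, num }; <elsepart> is nullable, continue.
Add FIRST(<param>)\{epsilon} = { 'while', id, num }; <param> is nullable, continue.
'while' is a terminal; add {'while'} and stop.

{ 'while', id, num }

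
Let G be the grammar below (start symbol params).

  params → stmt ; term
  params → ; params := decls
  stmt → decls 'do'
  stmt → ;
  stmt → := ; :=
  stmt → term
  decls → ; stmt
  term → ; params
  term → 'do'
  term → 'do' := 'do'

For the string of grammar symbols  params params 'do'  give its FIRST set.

{ 'do', :=, ; }

Add FIRST(params) = { 'do', :=, ; }; params is not nullable, stop.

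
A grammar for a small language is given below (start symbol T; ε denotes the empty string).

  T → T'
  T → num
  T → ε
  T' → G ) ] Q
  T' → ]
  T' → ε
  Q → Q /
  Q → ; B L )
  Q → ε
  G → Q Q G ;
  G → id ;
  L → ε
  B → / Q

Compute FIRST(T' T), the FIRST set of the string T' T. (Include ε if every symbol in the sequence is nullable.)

{ /, ;, ], id, num, ε }

Add FIRST(T')\{ε} = { /, ;, ], id }; T' is nullable, continue.
Add FIRST(T)\{ε} = { /, ;, ], id, num }; T is nullable, continue.
Every symbol is nullable, so include ε.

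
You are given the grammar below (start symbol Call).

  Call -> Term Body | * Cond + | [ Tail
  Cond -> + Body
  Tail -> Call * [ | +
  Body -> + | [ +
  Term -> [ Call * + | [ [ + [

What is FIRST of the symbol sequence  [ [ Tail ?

{ [ }

[ is a terminal; add {[} and stop.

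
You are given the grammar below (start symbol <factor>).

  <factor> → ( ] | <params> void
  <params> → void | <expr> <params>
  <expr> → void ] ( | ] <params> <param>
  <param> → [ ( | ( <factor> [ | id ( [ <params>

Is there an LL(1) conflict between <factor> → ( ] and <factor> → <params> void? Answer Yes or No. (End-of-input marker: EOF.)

No

FIRST(( ]) = { ( } and FIRST(<params> void) = { ], void }.
The FIRST sets are disjoint and neither alternative is nullable — no conflict.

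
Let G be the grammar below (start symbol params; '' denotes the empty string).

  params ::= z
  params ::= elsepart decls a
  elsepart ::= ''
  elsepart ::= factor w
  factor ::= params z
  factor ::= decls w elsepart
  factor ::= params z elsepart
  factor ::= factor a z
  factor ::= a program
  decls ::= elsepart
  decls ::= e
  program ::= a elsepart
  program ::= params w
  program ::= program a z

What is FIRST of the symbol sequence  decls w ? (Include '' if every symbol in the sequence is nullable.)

{ a, e, w, z }

Add FIRST(decls)\{''} = { a, e, w, z }; decls is nullable, continue.
w is a terminal; add {w} and stop.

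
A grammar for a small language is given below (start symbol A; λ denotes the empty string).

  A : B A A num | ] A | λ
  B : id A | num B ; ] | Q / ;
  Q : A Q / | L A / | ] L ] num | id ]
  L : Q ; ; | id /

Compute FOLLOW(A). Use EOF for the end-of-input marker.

{ EOF, /, ;, ], id, num }

A is the start symbol, so EOF ∈ FOLLOW(A).
In A : B A A num: add FIRST(A num) = { ], id, num }.
In A : B A A num: add FIRST(num) = { num }.
In A : ] A: A is at the end, add FOLLOW(A) = { EOF, /, ;, ], id, num }.
In B : id A: A is at the end, add FOLLOW(B) = { ;, ], id, num }.
In Q : A Q /: add FIRST(Q /) = { ], id, num }.
In Q : L A /: add FIRST(/) = { / }.
Union: FOLLOW(A) = { EOF, /, ;, ], id, num }.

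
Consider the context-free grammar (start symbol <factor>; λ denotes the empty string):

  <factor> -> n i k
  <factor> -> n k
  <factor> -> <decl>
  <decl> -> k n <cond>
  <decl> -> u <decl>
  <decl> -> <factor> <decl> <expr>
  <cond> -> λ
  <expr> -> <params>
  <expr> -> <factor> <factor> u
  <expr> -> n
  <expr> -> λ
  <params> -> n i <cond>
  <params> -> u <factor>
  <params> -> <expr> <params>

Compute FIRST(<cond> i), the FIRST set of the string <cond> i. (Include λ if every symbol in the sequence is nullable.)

{ i }

Add FIRST(<cond>)\{λ} = {  }; <cond> is nullable, continue.
i is a terminal; add {i} and stop.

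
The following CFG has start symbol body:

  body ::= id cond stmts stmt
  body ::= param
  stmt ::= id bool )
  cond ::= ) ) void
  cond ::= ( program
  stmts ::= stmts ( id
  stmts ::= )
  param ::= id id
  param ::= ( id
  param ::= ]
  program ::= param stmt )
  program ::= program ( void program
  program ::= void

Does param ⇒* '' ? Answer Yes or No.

No

No nonterminal in this grammar is nullable.
No production of param has an RHS whose symbols are all nullable, so param is not nullable.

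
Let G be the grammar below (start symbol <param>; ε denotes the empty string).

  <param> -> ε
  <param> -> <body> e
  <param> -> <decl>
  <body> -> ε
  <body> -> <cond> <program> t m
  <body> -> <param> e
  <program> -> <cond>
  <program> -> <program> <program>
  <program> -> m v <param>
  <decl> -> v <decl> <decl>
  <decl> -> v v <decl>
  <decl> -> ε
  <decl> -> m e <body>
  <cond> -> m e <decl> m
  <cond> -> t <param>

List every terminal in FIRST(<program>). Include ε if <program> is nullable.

From <program> -> <cond>: add FIRST(<cond>) = { m, t }.
From <program> -> <program> <program>: add FIRST(<program>) = { m, t }.
<program> -> m v <param> contributes {m}.
Union: FIRST(<program>) = { m, t }.

{ m, t }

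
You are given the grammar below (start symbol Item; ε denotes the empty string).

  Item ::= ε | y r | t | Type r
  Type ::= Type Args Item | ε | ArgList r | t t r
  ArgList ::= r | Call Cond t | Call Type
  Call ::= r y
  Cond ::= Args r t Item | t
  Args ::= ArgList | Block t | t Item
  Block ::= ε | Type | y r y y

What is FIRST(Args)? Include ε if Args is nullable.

From Args ::= ArgList: add FIRST(ArgList) = { r }.
From Args ::= Block t: Block nullable, take FIRST(Block) ∪ {t} = { r, t, y }.
Args ::= t Item contributes {t}.
Union: FIRST(Args) = { r, t, y }.

{ r, t, y }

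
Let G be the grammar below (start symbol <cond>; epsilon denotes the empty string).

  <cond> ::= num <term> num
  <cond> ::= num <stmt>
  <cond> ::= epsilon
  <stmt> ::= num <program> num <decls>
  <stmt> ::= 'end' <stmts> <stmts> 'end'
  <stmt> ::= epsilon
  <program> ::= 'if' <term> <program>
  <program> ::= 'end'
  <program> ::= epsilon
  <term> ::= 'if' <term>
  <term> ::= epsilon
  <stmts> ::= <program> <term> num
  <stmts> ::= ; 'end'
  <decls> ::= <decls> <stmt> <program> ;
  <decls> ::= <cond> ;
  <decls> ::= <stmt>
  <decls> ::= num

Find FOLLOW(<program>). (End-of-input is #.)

In <stmt> ::= num <program> num <decls>: add FIRST(num <decls>) = { num }.
In <program> ::= 'if' <term> <program>: <program> is at the end, add FOLLOW(<program>) = { 'if', ;, num }.
In <stmts> ::= <program> <term> num: add FIRST(<term> num) = { 'if', num }.
In <decls> ::= <decls> <stmt> <program> ;: add FIRST(;) = { ; }.
Union: FOLLOW(<program>) = { 'if', ;, num }.

{ 'if', ;, num }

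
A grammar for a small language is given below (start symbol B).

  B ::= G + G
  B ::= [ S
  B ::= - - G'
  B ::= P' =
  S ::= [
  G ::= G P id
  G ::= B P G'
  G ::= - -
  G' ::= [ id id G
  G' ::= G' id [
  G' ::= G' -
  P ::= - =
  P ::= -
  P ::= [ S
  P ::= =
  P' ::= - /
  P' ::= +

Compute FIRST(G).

From G ::= G P id: add FIRST(G) = { +, -, [ }.
From G ::= B P G': add FIRST(B) = { +, -, [ }.
G ::= - - contributes {-}.
Union: FIRST(G) = { +, -, [ }.

{ +, -, [ }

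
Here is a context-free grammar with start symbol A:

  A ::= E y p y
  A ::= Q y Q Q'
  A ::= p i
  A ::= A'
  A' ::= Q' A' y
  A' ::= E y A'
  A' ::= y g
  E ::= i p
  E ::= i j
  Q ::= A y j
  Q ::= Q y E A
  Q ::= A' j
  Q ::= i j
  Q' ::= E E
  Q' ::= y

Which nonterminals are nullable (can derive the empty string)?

{ } (none)

No nonterminal has an empty production or an RHS whose symbols are all nullable.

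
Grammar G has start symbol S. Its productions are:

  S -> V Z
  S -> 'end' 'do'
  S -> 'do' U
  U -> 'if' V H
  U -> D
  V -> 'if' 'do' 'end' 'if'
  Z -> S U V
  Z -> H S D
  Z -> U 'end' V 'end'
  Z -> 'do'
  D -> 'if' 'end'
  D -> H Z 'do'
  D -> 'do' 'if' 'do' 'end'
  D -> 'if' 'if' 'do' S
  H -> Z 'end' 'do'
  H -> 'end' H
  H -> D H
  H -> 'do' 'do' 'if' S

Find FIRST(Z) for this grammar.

From Z -> S U V: add FIRST(S) = { 'do', 'end', 'if' }.
From Z -> H S D: add FIRST(H) = { 'do', 'end', 'if' }.
From Z -> U 'end' V 'end': add FIRST(U) = { 'do', 'end', 'if' }.
Z -> 'do' contributes {'do'}.
Union: FIRST(Z) = { 'do', 'end', 'if' }.

{ 'do', 'end', 'if' }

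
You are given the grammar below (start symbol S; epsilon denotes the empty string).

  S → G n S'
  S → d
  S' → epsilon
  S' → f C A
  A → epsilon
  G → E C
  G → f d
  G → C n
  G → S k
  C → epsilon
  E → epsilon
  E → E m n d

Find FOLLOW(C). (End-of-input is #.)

In S' → f C A: add FIRST(A)\{epsilon} = {  }.
  Since A is nullable, also add FOLLOW(S') = { #, k }.
In G → E C: C is at the end, add FOLLOW(G) = { n }.
In G → C n: add FIRST(n) = { n }.
Union: FOLLOW(C) = { #, k, n }.

{ #, k, n }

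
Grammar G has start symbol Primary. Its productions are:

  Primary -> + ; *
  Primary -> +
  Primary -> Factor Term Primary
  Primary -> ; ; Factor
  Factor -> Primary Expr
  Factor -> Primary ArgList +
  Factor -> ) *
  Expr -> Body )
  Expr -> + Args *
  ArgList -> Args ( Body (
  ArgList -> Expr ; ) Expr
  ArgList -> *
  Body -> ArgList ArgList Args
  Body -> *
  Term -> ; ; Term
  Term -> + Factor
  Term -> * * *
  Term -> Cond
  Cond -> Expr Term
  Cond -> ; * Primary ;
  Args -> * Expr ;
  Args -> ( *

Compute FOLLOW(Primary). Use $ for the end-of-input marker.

{ $, (, *, +, ; }

Primary is the start symbol, so $ ∈ FOLLOW(Primary).
In Primary -> Factor Term Primary: Primary is at the end, add FOLLOW(Primary) = { $, (, *, +, ; }.
In Factor -> Primary Expr: add FIRST(Expr) = { (, *, + }.
In Factor -> Primary ArgList +: add FIRST(ArgList +) = { (, *, + }.
In Cond -> ; * Primary ;: add FIRST(;) = { ; }.
Union: FOLLOW(Primary) = { $, (, *, +, ; }.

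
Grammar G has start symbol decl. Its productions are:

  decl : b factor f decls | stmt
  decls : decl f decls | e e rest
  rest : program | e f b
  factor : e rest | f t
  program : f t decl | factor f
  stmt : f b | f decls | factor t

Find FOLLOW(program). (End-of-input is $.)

{ $, f, t }

In rest : program: program is at the end, add FOLLOW(rest) = { $, f, t }.
Union: FOLLOW(program) = { $, f, t }.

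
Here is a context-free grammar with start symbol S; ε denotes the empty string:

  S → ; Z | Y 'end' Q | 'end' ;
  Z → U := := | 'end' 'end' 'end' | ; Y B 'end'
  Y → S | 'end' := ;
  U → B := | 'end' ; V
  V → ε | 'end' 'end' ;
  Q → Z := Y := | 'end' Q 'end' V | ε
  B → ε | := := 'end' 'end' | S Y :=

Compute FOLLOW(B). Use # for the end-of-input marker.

In Z → ; Y B 'end': add FIRST('end') = { 'end' }.
In U → B :=: add FIRST(:=) = { := }.
Union: FOLLOW(B) = { 'end', := }.

{ 'end', := }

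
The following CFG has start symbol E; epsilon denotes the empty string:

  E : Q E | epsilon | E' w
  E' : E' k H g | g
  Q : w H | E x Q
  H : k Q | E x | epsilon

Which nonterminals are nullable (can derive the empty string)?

{ E, H }

Directly nullable (have an epsilon-production): E, H.
No other nonterminal has a production whose RHS symbols are all nullable.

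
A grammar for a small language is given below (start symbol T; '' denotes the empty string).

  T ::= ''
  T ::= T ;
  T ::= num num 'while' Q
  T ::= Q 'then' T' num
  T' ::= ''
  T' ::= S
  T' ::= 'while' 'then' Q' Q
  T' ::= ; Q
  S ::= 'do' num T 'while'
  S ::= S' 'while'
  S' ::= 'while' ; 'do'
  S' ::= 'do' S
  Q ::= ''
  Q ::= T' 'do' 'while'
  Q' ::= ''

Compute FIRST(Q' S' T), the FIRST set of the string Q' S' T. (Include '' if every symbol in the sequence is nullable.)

Add FIRST(Q')\{''} = {  }; Q' is nullable, continue.
Add FIRST(S') = { 'do', 'while' }; S' is not nullable, stop.

{ 'do', 'while' }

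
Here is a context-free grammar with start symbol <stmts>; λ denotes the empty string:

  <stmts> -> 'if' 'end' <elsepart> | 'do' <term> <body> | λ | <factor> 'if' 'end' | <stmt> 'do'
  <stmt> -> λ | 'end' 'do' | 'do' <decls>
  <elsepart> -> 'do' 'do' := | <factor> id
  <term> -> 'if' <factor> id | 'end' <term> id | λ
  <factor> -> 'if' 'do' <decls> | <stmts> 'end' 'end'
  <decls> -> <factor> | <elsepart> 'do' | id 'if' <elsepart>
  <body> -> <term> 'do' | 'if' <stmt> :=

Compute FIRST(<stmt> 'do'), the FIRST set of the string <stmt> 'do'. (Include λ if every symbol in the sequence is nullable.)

{ 'do', 'end' }

Add FIRST(<stmt>)\{λ} = { 'do', 'end' }; <stmt> is nullable, continue.
'do' is a terminal; add {'do'} and stop.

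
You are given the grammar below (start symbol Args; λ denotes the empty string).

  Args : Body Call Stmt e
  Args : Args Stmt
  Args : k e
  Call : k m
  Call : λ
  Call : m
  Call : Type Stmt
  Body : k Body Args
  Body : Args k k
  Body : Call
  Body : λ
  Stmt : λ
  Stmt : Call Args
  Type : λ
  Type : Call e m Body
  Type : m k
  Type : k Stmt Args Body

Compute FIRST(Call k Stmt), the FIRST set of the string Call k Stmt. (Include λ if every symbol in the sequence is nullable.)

{ e, k, m }

Add FIRST(Call)\{λ} = { e, k, m }; Call is nullable, continue.
k is a terminal; add {k} and stop.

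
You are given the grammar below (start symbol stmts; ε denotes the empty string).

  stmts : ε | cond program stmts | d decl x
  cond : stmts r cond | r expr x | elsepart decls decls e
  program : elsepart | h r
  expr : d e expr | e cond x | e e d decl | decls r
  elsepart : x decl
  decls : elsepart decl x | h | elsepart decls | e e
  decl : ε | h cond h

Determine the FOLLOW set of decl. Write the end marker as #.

{ #, d, e, h, r, x }

In stmts : d decl x: add FIRST(x) = { x }.
In expr : e e d decl: decl is at the end, add FOLLOW(expr) = { x }.
In elsepart : x decl: decl is at the end, add FOLLOW(elsepart) = { #, d, e, h, r, x }.
In decls : elsepart decl x: add FIRST(x) = { x }.
Union: FOLLOW(decl) = { #, d, e, h, r, x }.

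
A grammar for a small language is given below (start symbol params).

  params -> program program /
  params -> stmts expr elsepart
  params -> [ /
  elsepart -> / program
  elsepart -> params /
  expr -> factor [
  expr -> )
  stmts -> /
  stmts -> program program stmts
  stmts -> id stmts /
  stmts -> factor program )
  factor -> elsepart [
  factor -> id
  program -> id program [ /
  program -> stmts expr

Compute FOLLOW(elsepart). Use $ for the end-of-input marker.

{ $, /, [ }

In params -> stmts expr elsepart: elsepart is at the end, add FOLLOW(params) = { $, / }.
In factor -> elsepart [: add FIRST([) = { [ }.
Union: FOLLOW(elsepart) = { $, /, [ }.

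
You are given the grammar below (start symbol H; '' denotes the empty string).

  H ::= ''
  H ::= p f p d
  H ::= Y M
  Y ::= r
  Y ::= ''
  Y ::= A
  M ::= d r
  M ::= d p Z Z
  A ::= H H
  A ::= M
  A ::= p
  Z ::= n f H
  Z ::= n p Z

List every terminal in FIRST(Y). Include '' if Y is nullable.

{ d, p, r, '' }

Y ::= r contributes {r}.
Y ::= '' contributes ''.
From Y ::= A: add FIRST(A) = { d, p, r, '' } (including '' since A is nullable).
Union: FIRST(Y) = { d, p, r, '' }.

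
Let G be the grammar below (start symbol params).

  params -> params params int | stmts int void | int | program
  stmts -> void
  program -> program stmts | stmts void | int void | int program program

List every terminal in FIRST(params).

{ int, void }

From params -> params params int: add FIRST(params) = { int, void }.
From params -> stmts int void: add FIRST(stmts) = { void }.
params -> int contributes {int}.
From params -> program: add FIRST(program) = { int, void }.
Union: FIRST(params) = { int, void }.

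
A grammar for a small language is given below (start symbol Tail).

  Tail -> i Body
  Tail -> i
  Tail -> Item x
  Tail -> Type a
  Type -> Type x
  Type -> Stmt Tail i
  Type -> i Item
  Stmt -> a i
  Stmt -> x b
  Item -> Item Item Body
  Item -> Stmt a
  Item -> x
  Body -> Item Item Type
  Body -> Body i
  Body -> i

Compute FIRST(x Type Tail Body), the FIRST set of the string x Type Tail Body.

x is a terminal; add {x} and stop.

{ x }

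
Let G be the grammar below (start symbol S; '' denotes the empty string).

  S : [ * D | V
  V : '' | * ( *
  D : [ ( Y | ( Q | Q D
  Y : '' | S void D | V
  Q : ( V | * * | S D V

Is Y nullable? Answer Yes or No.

Yes

Y has an ''-production, so Y ⇒ ''.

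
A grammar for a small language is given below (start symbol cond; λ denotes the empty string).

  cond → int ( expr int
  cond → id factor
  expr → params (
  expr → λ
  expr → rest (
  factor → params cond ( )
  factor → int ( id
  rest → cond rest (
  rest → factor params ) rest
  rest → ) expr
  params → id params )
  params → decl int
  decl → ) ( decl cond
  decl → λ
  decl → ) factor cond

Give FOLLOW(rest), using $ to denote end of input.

{ ( }

In expr → rest (: add FIRST(() = { ( }.
In rest → cond rest (: add FIRST(() = { ( }.
In rest → factor params ) rest: rest is at the end, add FOLLOW(rest) = { ( }.
Union: FOLLOW(rest) = { ( }.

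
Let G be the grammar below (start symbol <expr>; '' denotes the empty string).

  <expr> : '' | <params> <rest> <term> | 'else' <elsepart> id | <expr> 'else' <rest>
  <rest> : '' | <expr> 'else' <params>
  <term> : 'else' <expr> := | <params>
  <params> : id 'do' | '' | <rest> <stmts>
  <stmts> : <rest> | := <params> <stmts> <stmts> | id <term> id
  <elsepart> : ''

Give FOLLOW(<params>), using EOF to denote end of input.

{ EOF, 'else', :=, id }

In <expr> : <params> <rest> <term>: add FIRST(<rest> <term>)\{''} = { 'else', :=, id }.
  Since <rest> <term> is nullable, also add FOLLOW(<expr>) = { EOF, 'else', := }.
In <rest> : <expr> 'else' <params>: <params> is at the end, add FOLLOW(<rest>) = { EOF, 'else', :=, id }.
In <term> : <params>: <params> is at the end, add FOLLOW(<term>) = { EOF, 'else', :=, id }.
In <stmts> : := <params> <stmts> <stmts>: add FIRST(<stmts> <stmts>)\{''} = { 'else', :=, id }.
  Since <stmts> <stmts> is nullable, also add FOLLOW(<stmts>) = { EOF, 'else', :=, id }.
Union: FOLLOW(<params>) = { EOF, 'else', :=, id }.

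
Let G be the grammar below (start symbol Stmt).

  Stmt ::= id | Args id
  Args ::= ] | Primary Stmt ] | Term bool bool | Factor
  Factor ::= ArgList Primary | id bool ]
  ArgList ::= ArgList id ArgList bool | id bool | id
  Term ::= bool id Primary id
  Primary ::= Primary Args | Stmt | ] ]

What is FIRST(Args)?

Args ::= ] contributes {]}.
From Args ::= Primary Stmt ]: add FIRST(Primary) = { ], bool, id }.
From Args ::= Term bool bool: add FIRST(Term) = { bool }.
From Args ::= Factor: add FIRST(Factor) = { id }.
Union: FIRST(Args) = { ], bool, id }.

{ ], bool, id }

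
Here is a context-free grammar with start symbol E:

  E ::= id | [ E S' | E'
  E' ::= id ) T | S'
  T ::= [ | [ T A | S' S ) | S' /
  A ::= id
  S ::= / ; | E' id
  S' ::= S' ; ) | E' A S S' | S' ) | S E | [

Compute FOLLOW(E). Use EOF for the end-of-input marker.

E is the start symbol, so EOF ∈ FOLLOW(E).
In E ::= [ E S': add FIRST(S') = { /, [, id }.
In S' ::= S E: E is at the end, add FOLLOW(S') = { EOF, ), /, ;, [, id }.
Union: FOLLOW(E) = { EOF, ), /, ;, [, id }.

{ EOF, ), /, ;, [, id }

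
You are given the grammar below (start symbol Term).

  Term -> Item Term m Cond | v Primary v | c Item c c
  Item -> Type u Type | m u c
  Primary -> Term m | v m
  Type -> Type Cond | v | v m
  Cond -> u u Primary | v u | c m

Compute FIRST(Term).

From Term -> Item Term m Cond: add FIRST(Item) = { m, v }.
Term -> v Primary v contributes {v}.
Term -> c Item c c contributes {c}.
Union: FIRST(Term) = { c, m, v }.

{ c, m, v }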